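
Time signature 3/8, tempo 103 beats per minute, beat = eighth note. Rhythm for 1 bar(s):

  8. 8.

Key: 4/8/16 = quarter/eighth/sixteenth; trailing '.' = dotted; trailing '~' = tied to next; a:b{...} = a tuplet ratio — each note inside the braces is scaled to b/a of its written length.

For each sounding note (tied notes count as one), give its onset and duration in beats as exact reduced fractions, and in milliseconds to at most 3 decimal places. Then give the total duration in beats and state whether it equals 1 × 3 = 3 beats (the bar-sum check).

1) 0.0ms=0b +873.786ms=3/2b
2) 873.786ms=3/2b +873.786ms=3/2b
Σ=3b of 3 (103bpm 3/8) — PASS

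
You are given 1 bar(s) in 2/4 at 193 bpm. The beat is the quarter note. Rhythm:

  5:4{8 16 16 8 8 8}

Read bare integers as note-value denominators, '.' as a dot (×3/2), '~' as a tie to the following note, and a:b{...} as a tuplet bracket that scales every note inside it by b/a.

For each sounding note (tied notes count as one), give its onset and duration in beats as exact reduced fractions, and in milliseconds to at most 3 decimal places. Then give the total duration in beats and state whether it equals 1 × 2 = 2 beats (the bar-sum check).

1) 0.0ms=0b +124.352ms=2/5b
2) 124.352ms=2/5b +62.176ms=1/5b
3) 186.528ms=3/5b +62.176ms=1/5b
4) 248.705ms=4/5b +124.352ms=2/5b
5) 373.057ms=6/5b +124.352ms=2/5b
6) 497.409ms=8/5b +124.352ms=2/5b
Σ=2b of 2 (193bpm 2/4) — PASS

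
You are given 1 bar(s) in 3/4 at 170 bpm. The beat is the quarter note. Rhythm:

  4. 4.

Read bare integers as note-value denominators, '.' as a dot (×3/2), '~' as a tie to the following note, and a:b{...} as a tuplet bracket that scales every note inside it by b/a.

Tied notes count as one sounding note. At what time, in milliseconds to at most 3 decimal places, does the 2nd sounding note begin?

note 2 onset = 3/2b = 529.412ms

1. 0.0ms @ 0 + 529.412ms (3/2)
2. 529.412ms @ 3/2 + 529.412ms (3/2)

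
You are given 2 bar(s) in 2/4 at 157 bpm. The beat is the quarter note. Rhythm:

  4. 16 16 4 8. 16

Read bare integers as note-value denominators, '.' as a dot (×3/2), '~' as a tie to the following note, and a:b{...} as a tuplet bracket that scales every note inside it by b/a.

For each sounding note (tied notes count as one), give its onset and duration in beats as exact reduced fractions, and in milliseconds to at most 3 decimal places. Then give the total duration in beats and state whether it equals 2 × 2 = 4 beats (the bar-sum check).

1) 0.0ms=0b +573.248ms=3/2b
2) 573.248ms=3/2b +95.541ms=1/4b
3) 668.79ms=7/4b +95.541ms=1/4b
4) 764.331ms=2b +382.166ms=1b
5) 1146.497ms=3b +286.624ms=3/4b
6) 1433.121ms=15/4b +95.541ms=1/4b
Σ=4b of 4 (157bpm 2/4) — PASS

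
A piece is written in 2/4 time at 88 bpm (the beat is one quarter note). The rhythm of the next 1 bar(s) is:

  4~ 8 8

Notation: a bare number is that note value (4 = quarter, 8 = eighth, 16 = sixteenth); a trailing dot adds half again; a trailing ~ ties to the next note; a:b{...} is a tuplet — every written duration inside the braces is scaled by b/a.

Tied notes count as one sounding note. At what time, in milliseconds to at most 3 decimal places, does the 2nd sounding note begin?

1. 0.0ms @ 0 + 1022.727ms (3/2)
2. 1022.727ms @ 3/2 + 340.909ms (1/2)

note 2 onset = 3/2b = 1022.727ms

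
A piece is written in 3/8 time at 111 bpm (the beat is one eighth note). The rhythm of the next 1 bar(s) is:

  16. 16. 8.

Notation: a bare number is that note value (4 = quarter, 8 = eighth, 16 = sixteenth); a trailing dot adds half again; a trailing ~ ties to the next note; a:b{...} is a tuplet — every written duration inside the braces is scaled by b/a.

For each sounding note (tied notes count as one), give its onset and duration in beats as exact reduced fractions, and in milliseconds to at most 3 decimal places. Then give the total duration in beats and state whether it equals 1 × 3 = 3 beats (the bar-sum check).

1) 0.0ms=0b +405.405ms=3/4b
2) 405.405ms=3/4b +405.405ms=3/4b
3) 810.811ms=3/2b +810.811ms=3/2b
Σ=3b of 3 (111bpm 3/8) — PASS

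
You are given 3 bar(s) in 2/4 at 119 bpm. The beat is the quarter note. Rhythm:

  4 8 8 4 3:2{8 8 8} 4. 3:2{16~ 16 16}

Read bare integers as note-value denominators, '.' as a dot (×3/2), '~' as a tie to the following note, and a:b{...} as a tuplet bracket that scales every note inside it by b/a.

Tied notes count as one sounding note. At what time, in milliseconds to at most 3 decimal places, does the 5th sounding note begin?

1. 0.0ms @ 0 + 504.202ms (1)
2. 504.202ms @ 1 + 252.101ms (1/2)
3. 756.303ms @ 3/2 + 252.101ms (1/2)
4. 1008.403ms @ 2 + 504.202ms (1)
5. 1512.605ms @ 3 + 168.067ms (1/3)
6. 1680.672ms @ 10/3 + 168.067ms (1/3)
7. 1848.739ms @ 11/3 + 168.067ms (1/3)
8. 2016.807ms @ 4 + 756.303ms (3/2)
9. 2773.109ms @ 11/2 + 168.067ms (1/3)
10. 2941.176ms @ 35/6 + 84.034ms (1/6)

note 5 onset = 3b = 1512.605ms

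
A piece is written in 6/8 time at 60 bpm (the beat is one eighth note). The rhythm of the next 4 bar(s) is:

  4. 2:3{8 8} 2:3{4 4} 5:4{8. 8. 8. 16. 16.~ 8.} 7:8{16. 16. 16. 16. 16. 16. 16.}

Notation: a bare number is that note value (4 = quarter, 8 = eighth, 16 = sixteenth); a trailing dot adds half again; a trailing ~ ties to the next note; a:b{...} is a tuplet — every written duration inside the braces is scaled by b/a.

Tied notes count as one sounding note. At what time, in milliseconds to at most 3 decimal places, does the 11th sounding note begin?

1. 0.0ms @ 0 + 3000.0ms (3)
2. 3000.0ms @ 3 + 1500.0ms (3/2)
3. 4500.0ms @ 9/2 + 1500.0ms (3/2)
4. 6000.0ms @ 6 + 3000.0ms (3)
5. 9000.0ms @ 9 + 3000.0ms (3)
6. 12000.0ms @ 12 + 1200.0ms (6/5)
7. 13200.0ms @ 66/5 + 1200.0ms (6/5)
8. 14400.0ms @ 72/5 + 1200.0ms (6/5)
9. 15600.0ms @ 78/5 + 600.0ms (3/5)
10. 16200.0ms @ 81/5 + 1800.0ms (9/5)
11. 18000.0ms @ 18 + 857.143ms (6/7)
12. 18857.143ms @ 132/7 + 857.143ms (6/7)
13. 19714.286ms @ 138/7 + 857.143ms (6/7)
14. 20571.429ms @ 144/7 + 857.143ms (6/7)
15. 21428.571ms @ 150/7 + 857.143ms (6/7)
16. 22285.714ms @ 156/7 + 857.143ms (6/7)
17. 23142.857ms @ 162/7 + 857.143ms (6/7)

note 11 onset = 18b = 18000.0ms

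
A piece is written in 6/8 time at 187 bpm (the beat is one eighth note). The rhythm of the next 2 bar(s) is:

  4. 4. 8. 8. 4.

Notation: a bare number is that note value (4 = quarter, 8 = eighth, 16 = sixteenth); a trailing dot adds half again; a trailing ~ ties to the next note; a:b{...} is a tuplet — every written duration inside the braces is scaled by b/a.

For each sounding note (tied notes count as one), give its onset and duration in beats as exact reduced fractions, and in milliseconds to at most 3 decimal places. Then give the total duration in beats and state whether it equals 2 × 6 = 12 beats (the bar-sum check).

1) 0.0ms=0b +962.567ms=3b
2) 962.567ms=3b +962.567ms=3b
3) 1925.134ms=6b +481.283ms=3/2b
4) 2406.417ms=15/2b +481.283ms=3/2b
5) 2887.701ms=9b +962.567ms=3b
Σ=12b of 12 (187bpm 6/8) — PASS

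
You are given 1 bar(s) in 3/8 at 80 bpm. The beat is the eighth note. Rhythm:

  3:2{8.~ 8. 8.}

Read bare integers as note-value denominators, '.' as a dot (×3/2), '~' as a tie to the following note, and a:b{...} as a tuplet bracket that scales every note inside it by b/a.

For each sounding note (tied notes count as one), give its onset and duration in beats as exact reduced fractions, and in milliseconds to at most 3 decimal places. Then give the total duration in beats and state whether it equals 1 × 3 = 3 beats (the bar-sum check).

1) 0.0ms=0b +1500.0ms=2b
2) 1500.0ms=2b +750.0ms=1b
Σ=3b of 3 (80bpm 3/8) — PASS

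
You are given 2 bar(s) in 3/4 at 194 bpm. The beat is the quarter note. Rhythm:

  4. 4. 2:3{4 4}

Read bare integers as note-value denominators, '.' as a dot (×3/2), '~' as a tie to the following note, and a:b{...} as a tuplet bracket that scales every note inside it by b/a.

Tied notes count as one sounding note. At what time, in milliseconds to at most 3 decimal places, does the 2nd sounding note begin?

1. 0.0ms @ 0 + 463.918ms (3/2)
2. 463.918ms @ 3/2 + 463.918ms (3/2)
3. 927.835ms @ 3 + 463.918ms (3/2)
4. 1391.753ms @ 9/2 + 463.918ms (3/2)

note 2 onset = 3/2b = 463.918ms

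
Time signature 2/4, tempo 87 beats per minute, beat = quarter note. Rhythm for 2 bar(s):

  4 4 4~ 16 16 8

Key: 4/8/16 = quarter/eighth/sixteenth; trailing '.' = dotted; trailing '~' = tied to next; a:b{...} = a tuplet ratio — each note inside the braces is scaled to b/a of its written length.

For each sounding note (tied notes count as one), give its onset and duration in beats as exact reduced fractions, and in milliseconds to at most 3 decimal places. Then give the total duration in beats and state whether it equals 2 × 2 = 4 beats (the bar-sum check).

1) 0.0ms=0b +689.655ms=1b
2) 689.655ms=1b +689.655ms=1b
3) 1379.31ms=2b +862.069ms=5/4b
4) 2241.379ms=13/4b +172.414ms=1/4b
5) 2413.793ms=7/2b +344.828ms=1/2b
Σ=4b of 4 (87bpm 2/4) — PASS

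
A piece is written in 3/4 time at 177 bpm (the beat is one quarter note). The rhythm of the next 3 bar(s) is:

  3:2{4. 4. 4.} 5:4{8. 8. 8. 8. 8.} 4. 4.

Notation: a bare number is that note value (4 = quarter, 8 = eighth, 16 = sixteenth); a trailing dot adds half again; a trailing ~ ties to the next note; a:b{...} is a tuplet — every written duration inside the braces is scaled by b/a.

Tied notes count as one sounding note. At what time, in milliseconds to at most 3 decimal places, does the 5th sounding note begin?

note 5 onset = 18/5b = 1220.339ms

1. 0.0ms @ 0 + 338.983ms (1)
2. 338.983ms @ 1 + 338.983ms (1)
3. 677.966ms @ 2 + 338.983ms (1)
4. 1016.949ms @ 3 + 203.39ms (3/5)
5. 1220.339ms @ 18/5 + 203.39ms (3/5)
6. 1423.729ms @ 21/5 + 203.39ms (3/5)
7. 1627.119ms @ 24/5 + 203.39ms (3/5)
8. 1830.508ms @ 27/5 + 203.39ms (3/5)
9. 2033.898ms @ 6 + 508.475ms (3/2)
10. 2542.373ms @ 15/2 + 508.475ms (3/2)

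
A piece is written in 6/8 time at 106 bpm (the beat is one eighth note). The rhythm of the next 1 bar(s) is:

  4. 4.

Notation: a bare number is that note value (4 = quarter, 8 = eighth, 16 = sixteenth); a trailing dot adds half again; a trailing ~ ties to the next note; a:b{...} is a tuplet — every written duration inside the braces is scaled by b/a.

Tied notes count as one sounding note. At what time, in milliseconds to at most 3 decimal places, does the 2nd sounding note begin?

note 2 onset = 3b = 1698.113ms

1. 0.0ms @ 0 + 1698.113ms (3)
2. 1698.113ms @ 3 + 1698.113ms (3)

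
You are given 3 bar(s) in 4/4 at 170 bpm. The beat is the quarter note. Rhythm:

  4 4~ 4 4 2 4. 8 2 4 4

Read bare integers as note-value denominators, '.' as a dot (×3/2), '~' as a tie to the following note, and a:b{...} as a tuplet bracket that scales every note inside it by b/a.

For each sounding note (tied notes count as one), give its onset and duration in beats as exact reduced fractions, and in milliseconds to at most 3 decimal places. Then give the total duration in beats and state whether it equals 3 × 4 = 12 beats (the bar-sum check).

1) 0.0ms=0b +352.941ms=1b
2) 352.941ms=1b +705.882ms=2b
3) 1058.824ms=3b +352.941ms=1b
4) 1411.765ms=4b +705.882ms=2b
5) 2117.647ms=6b +529.412ms=3/2b
6) 2647.059ms=15/2b +176.471ms=1/2b
7) 2823.529ms=8b +705.882ms=2b
8) 3529.412ms=10b +352.941ms=1b
9) 3882.353ms=11b +352.941ms=1b
Σ=12b of 12 (170bpm 4/4) — PASS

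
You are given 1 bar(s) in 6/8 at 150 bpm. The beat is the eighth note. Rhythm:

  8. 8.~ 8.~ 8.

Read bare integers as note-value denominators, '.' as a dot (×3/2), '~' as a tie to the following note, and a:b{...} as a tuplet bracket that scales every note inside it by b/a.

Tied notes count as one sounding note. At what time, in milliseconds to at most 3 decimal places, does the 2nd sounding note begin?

note 2 onset = 3/2b = 600.0ms

1. 0.0ms @ 0 + 600.0ms (3/2)
2. 600.0ms @ 3/2 + 1800.0ms (9/2)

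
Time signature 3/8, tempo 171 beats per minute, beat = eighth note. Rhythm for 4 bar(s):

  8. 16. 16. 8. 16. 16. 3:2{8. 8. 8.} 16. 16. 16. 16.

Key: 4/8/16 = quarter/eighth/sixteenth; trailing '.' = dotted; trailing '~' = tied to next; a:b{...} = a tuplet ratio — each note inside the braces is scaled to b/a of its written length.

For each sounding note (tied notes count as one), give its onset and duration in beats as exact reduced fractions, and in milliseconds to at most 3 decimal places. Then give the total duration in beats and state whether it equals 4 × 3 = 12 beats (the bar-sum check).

1) 0.0ms=0b +526.316ms=3/2b
2) 526.316ms=3/2b +263.158ms=3/4b
3) 789.474ms=9/4b +263.158ms=3/4b
4) 1052.632ms=3b +526.316ms=3/2b
5) 1578.947ms=9/2b +263.158ms=3/4b
6) 1842.105ms=21/4b +263.158ms=3/4b
7) 2105.263ms=6b +350.877ms=1b
8) 2456.14ms=7b +350.877ms=1b
9) 2807.018ms=8b +350.877ms=1b
10) 3157.895ms=9b +263.158ms=3/4b
11) 3421.053ms=39/4b +263.158ms=3/4b
12) 3684.211ms=21/2b +263.158ms=3/4b
13) 3947.368ms=45/4b +263.158ms=3/4b
Σ=12b of 12 (171bpm 3/8) — PASS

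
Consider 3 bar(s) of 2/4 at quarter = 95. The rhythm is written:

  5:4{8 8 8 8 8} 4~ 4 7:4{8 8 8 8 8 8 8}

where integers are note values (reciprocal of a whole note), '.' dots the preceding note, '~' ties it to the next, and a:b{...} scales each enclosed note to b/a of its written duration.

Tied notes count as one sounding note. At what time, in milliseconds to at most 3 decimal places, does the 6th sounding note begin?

note 6 onset = 2b = 1263.158ms

1. 0.0ms @ 0 + 252.632ms (2/5)
2. 252.632ms @ 2/5 + 252.632ms (2/5)
3. 505.263ms @ 4/5 + 252.632ms (2/5)
4. 757.895ms @ 6/5 + 252.632ms (2/5)
5. 1010.526ms @ 8/5 + 252.632ms (2/5)
6. 1263.158ms @ 2 + 1263.158ms (2)
7. 2526.316ms @ 4 + 180.451ms (2/7)
8. 2706.767ms @ 30/7 + 180.451ms (2/7)
9. 2887.218ms @ 32/7 + 180.451ms (2/7)
10. 3067.669ms @ 34/7 + 180.451ms (2/7)
11. 3248.12ms @ 36/7 + 180.451ms (2/7)
12. 3428.571ms @ 38/7 + 180.451ms (2/7)
13. 3609.023ms @ 40/7 + 180.451ms (2/7)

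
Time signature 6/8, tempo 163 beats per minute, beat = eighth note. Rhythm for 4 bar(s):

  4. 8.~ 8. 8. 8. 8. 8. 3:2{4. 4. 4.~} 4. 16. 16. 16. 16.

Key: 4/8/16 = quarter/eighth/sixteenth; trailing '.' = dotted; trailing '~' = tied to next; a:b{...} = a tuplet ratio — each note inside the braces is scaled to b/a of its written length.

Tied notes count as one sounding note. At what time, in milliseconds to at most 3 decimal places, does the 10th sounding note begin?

1. 0.0ms @ 0 + 1104.294ms (3)
2. 1104.294ms @ 3 + 1104.294ms (3)
3. 2208.589ms @ 6 + 552.147ms (3/2)
4. 2760.736ms @ 15/2 + 552.147ms (3/2)
5. 3312.883ms @ 9 + 552.147ms (3/2)
6. 3865.031ms @ 21/2 + 552.147ms (3/2)
7. 4417.178ms @ 12 + 736.196ms (2)
8. 5153.374ms @ 14 + 736.196ms (2)
9. 5889.571ms @ 16 + 1840.491ms (5)
10. 7730.061ms @ 21 + 276.074ms (3/4)
11. 8006.135ms @ 87/4 + 276.074ms (3/4)
12. 8282.209ms @ 45/2 + 276.074ms (3/4)
13. 8558.282ms @ 93/4 + 276.074ms (3/4)

note 10 onset = 21b = 7730.061ms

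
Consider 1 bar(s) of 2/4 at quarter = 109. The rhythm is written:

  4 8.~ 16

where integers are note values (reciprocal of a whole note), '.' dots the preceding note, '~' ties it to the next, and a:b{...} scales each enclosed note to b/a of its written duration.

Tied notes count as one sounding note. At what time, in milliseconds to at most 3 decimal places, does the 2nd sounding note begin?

note 2 onset = 1b = 550.459ms

1. 0.0ms @ 0 + 550.459ms (1)
2. 550.459ms @ 1 + 550.459ms (1)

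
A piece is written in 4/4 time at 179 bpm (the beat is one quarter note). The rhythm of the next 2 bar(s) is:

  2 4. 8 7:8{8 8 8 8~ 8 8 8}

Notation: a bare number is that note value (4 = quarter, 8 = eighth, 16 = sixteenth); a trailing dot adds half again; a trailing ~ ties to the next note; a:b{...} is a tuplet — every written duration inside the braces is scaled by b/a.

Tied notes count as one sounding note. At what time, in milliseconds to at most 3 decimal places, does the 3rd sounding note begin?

note 3 onset = 7/2b = 1173.184ms

1. 0.0ms @ 0 + 670.391ms (2)
2. 670.391ms @ 2 + 502.793ms (3/2)
3. 1173.184ms @ 7/2 + 167.598ms (1/2)
4. 1340.782ms @ 4 + 191.54ms (4/7)
5. 1532.322ms @ 32/7 + 191.54ms (4/7)
6. 1723.863ms @ 36/7 + 191.54ms (4/7)
7. 1915.403ms @ 40/7 + 383.081ms (8/7)
8. 2298.484ms @ 48/7 + 191.54ms (4/7)
9. 2490.024ms @ 52/7 + 191.54ms (4/7)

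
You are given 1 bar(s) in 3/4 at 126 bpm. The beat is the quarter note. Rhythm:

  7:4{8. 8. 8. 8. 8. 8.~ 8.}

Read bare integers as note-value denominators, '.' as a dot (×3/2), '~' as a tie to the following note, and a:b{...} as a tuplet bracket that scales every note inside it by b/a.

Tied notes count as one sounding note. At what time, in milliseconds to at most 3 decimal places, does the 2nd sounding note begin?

note 2 onset = 3/7b = 204.082ms

1. 0.0ms @ 0 + 204.082ms (3/7)
2. 204.082ms @ 3/7 + 204.082ms (3/7)
3. 408.163ms @ 6/7 + 204.082ms (3/7)
4. 612.245ms @ 9/7 + 204.082ms (3/7)
5. 816.327ms @ 12/7 + 204.082ms (3/7)
6. 1020.408ms @ 15/7 + 408.163ms (6/7)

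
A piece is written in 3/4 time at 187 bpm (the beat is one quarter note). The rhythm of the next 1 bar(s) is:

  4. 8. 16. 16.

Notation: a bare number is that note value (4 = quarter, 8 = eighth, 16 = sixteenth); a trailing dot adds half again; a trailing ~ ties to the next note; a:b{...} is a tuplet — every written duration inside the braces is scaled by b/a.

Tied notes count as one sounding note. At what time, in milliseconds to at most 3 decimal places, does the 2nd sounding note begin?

note 2 onset = 3/2b = 481.283ms

1. 0.0ms @ 0 + 481.283ms (3/2)
2. 481.283ms @ 3/2 + 240.642ms (3/4)
3. 721.925ms @ 9/4 + 120.321ms (3/8)
4. 842.246ms @ 21/8 + 120.321ms (3/8)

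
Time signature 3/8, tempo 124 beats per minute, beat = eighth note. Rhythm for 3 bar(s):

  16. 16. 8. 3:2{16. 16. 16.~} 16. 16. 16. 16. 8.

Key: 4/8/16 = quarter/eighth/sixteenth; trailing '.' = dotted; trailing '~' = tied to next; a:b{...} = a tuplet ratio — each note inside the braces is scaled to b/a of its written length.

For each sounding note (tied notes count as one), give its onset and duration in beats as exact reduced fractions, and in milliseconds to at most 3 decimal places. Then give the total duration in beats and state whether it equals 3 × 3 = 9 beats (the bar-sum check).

1) 0.0ms=0b +362.903ms=3/4b
2) 362.903ms=3/4b +362.903ms=3/4b
3) 725.806ms=3/2b +725.806ms=3/2b
4) 1451.613ms=3b +241.935ms=1/2b
5) 1693.548ms=7/2b +241.935ms=1/2b
6) 1935.484ms=4b +604.839ms=5/4b
7) 2540.323ms=21/4b +362.903ms=3/4b
8) 2903.226ms=6b +362.903ms=3/4b
9) 3266.129ms=27/4b +362.903ms=3/4b
10) 3629.032ms=15/2b +725.806ms=3/2b
Σ=9b of 9 (124bpm 3/8) — PASS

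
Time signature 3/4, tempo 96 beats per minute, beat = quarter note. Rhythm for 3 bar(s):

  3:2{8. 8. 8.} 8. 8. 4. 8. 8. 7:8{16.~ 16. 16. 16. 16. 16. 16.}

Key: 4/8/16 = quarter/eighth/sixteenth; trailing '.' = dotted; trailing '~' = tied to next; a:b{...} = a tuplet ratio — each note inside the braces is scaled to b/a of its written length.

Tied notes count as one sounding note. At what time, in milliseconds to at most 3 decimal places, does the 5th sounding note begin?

1. 0.0ms @ 0 + 312.5ms (1/2)
2. 312.5ms @ 1/2 + 312.5ms (1/2)
3. 625.0ms @ 1 + 312.5ms (1/2)
4. 937.5ms @ 3/2 + 468.75ms (3/4)
5. 1406.25ms @ 9/4 + 468.75ms (3/4)
6. 1875.0ms @ 3 + 937.5ms (3/2)
7. 2812.5ms @ 9/2 + 468.75ms (3/4)
8. 3281.25ms @ 21/4 + 468.75ms (3/4)
9. 3750.0ms @ 6 + 535.714ms (6/7)
10. 4285.714ms @ 48/7 + 267.857ms (3/7)
11. 4553.571ms @ 51/7 + 267.857ms (3/7)
12. 4821.429ms @ 54/7 + 267.857ms (3/7)
13. 5089.286ms @ 57/7 + 267.857ms (3/7)
14. 5357.143ms @ 60/7 + 267.857ms (3/7)

note 5 onset = 9/4b = 1406.25ms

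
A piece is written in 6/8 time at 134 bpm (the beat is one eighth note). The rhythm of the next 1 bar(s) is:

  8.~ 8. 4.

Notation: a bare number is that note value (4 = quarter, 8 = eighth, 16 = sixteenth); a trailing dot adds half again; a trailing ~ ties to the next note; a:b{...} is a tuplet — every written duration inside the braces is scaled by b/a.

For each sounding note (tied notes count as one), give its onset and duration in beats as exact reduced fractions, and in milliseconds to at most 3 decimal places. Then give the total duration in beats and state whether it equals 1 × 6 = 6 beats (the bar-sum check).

1) 0.0ms=0b +1343.284ms=3b
2) 1343.284ms=3b +1343.284ms=3b
Σ=6b of 6 (134bpm 6/8) — PASS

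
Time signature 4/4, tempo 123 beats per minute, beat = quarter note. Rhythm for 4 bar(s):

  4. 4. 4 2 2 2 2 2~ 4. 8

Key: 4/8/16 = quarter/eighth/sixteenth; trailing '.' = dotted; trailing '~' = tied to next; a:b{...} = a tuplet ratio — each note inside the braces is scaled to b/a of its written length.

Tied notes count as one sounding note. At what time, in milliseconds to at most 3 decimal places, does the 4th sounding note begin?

note 4 onset = 4b = 1951.22ms

1. 0.0ms @ 0 + 731.707ms (3/2)
2. 731.707ms @ 3/2 + 731.707ms (3/2)
3. 1463.415ms @ 3 + 487.805ms (1)
4. 1951.22ms @ 4 + 975.61ms (2)
5. 2926.829ms @ 6 + 975.61ms (2)
6. 3902.439ms @ 8 + 975.61ms (2)
7. 4878.049ms @ 10 + 975.61ms (2)
8. 5853.659ms @ 12 + 1707.317ms (7/2)
9. 7560.976ms @ 31/2 + 243.902ms (1/2)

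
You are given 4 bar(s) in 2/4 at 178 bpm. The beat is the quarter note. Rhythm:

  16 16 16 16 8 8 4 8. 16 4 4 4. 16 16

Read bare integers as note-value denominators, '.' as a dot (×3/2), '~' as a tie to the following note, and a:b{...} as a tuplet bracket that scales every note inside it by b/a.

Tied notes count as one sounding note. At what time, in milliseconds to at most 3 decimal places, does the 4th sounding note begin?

1. 0.0ms @ 0 + 84.27ms (1/4)
2. 84.27ms @ 1/4 + 84.27ms (1/4)
3. 168.539ms @ 1/2 + 84.27ms (1/4)
4. 252.809ms @ 3/4 + 84.27ms (1/4)
5. 337.079ms @ 1 + 168.539ms (1/2)
6. 505.618ms @ 3/2 + 168.539ms (1/2)
7. 674.157ms @ 2 + 337.079ms (1)
8. 1011.236ms @ 3 + 252.809ms (3/4)
9. 1264.045ms @ 15/4 + 84.27ms (1/4)
10. 1348.315ms @ 4 + 337.079ms (1)
11. 1685.393ms @ 5 + 337.079ms (1)
12. 2022.472ms @ 6 + 505.618ms (3/2)
13. 2528.09ms @ 15/2 + 84.27ms (1/4)
14. 2612.36ms @ 31/4 + 84.27ms (1/4)

note 4 onset = 3/4b = 252.809ms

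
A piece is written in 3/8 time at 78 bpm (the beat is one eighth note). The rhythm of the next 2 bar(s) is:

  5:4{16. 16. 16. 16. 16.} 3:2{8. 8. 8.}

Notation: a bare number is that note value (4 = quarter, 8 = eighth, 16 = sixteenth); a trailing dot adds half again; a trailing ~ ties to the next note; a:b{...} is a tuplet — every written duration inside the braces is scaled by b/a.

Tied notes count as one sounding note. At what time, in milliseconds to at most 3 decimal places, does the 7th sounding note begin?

1. 0.0ms @ 0 + 461.538ms (3/5)
2. 461.538ms @ 3/5 + 461.538ms (3/5)
3. 923.077ms @ 6/5 + 461.538ms (3/5)
4. 1384.615ms @ 9/5 + 461.538ms (3/5)
5. 1846.154ms @ 12/5 + 461.538ms (3/5)
6. 2307.692ms @ 3 + 769.231ms (1)
7. 3076.923ms @ 4 + 769.231ms (1)
8. 3846.154ms @ 5 + 769.231ms (1)

note 7 onset = 4b = 3076.923ms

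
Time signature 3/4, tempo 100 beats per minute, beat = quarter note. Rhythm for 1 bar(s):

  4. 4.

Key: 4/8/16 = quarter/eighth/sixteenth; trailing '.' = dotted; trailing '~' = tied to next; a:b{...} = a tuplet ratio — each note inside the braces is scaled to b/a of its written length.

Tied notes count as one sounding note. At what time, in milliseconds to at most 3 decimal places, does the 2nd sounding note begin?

1. 0.0ms @ 0 + 900.0ms (3/2)
2. 900.0ms @ 3/2 + 900.0ms (3/2)

note 2 onset = 3/2b = 900.0ms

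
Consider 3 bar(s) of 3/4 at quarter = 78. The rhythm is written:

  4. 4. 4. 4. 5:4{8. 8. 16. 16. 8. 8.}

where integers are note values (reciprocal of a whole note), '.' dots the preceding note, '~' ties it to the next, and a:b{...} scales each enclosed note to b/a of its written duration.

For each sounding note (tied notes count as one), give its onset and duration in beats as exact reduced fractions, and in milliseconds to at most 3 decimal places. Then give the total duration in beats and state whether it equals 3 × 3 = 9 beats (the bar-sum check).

1) 0.0ms=0b +1153.846ms=3/2b
2) 1153.846ms=3/2b +1153.846ms=3/2b
3) 2307.692ms=3b +1153.846ms=3/2b
4) 3461.538ms=9/2b +1153.846ms=3/2b
5) 4615.385ms=6b +461.538ms=3/5b
6) 5076.923ms=33/5b +461.538ms=3/5b
7) 5538.462ms=36/5b +230.769ms=3/10b
8) 5769.231ms=15/2b +230.769ms=3/10b
9) 6000.0ms=39/5b +461.538ms=3/5b
10) 6461.538ms=42/5b +461.538ms=3/5b
Σ=9b of 9 (78bpm 3/4) — PASS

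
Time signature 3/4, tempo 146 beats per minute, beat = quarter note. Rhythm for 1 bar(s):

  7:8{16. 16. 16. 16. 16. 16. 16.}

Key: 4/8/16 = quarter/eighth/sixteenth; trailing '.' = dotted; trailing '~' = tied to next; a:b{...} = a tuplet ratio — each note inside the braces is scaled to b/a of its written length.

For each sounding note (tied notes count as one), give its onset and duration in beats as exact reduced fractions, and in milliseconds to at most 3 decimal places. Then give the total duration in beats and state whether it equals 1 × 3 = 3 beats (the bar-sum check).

1) 0.0ms=0b +176.125ms=3/7b
2) 176.125ms=3/7b +176.125ms=3/7b
3) 352.25ms=6/7b +176.125ms=3/7b
4) 528.376ms=9/7b +176.125ms=3/7b
5) 704.501ms=12/7b +176.125ms=3/7b
6) 880.626ms=15/7b +176.125ms=3/7b
7) 1056.751ms=18/7b +176.125ms=3/7b
Σ=3b of 3 (146bpm 3/4) — PASS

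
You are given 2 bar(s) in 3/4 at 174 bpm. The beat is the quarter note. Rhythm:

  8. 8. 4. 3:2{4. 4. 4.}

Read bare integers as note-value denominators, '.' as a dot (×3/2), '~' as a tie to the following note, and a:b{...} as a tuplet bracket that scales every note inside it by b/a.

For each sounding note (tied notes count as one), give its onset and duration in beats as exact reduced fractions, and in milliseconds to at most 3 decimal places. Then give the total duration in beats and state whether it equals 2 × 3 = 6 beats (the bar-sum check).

1) 0.0ms=0b +258.621ms=3/4b
2) 258.621ms=3/4b +258.621ms=3/4b
3) 517.241ms=3/2b +517.241ms=3/2b
4) 1034.483ms=3b +344.828ms=1b
5) 1379.31ms=4b +344.828ms=1b
6) 1724.138ms=5b +344.828ms=1b
Σ=6b of 6 (174bpm 3/4) — PASS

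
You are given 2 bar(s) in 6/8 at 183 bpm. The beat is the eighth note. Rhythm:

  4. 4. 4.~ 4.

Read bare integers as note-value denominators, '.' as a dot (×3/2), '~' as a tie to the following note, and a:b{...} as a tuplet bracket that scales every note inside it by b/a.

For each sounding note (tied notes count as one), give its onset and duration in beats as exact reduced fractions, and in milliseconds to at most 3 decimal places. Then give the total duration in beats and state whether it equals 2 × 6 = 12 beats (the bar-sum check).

1) 0.0ms=0b +983.607ms=3b
2) 983.607ms=3b +983.607ms=3b
3) 1967.213ms=6b +1967.213ms=6b
Σ=12b of 12 (183bpm 6/8) — PASS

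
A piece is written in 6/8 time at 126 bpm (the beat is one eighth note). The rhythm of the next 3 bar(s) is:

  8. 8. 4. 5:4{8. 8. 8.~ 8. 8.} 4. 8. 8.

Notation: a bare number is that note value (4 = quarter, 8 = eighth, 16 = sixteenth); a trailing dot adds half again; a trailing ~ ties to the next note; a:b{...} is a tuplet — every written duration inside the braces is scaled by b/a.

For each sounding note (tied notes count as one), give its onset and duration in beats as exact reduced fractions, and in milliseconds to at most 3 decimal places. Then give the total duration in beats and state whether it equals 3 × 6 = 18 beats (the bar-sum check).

1) 0.0ms=0b +714.286ms=3/2b
2) 714.286ms=3/2b +714.286ms=3/2b
3) 1428.571ms=3b +1428.571ms=3b
4) 2857.143ms=6b +571.429ms=6/5b
5) 3428.571ms=36/5b +571.429ms=6/5b
6) 4000.0ms=42/5b +1142.857ms=12/5b
7) 5142.857ms=54/5b +571.429ms=6/5b
8) 5714.286ms=12b +1428.571ms=3b
9) 7142.857ms=15b +714.286ms=3/2b
10) 7857.143ms=33/2b +714.286ms=3/2b
Σ=18b of 18 (126bpm 6/8) — PASS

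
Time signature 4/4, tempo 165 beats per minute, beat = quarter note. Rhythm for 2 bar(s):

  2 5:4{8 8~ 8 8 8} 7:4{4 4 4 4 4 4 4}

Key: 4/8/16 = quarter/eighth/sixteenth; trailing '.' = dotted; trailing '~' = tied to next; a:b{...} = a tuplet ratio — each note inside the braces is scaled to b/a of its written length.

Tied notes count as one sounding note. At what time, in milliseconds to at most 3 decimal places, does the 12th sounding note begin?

1. 0.0ms @ 0 + 727.273ms (2)
2. 727.273ms @ 2 + 145.455ms (2/5)
3. 872.727ms @ 12/5 + 290.909ms (4/5)
4. 1163.636ms @ 16/5 + 145.455ms (2/5)
5. 1309.091ms @ 18/5 + 145.455ms (2/5)
6. 1454.545ms @ 4 + 207.792ms (4/7)
7. 1662.338ms @ 32/7 + 207.792ms (4/7)
8. 1870.13ms @ 36/7 + 207.792ms (4/7)
9. 2077.922ms @ 40/7 + 207.792ms (4/7)
10. 2285.714ms @ 44/7 + 207.792ms (4/7)
11. 2493.506ms @ 48/7 + 207.792ms (4/7)
12. 2701.299ms @ 52/7 + 207.792ms (4/7)

note 12 onset = 52/7b = 2701.299ms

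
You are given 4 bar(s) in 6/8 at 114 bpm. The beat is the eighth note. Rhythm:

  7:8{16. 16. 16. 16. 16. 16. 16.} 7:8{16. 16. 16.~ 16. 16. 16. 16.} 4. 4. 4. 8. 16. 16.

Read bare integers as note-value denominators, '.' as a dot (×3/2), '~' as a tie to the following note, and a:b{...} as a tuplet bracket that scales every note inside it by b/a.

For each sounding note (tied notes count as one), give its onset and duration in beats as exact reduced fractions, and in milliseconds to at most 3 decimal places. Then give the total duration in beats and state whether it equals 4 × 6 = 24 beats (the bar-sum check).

1) 0.0ms=0b +451.128ms=6/7b
2) 451.128ms=6/7b +451.128ms=6/7b
3) 902.256ms=12/7b +451.128ms=6/7b
4) 1353.383ms=18/7b +451.128ms=6/7b
5) 1804.511ms=24/7b +451.128ms=6/7b
6) 2255.639ms=30/7b +451.128ms=6/7b
7) 2706.767ms=36/7b +451.128ms=6/7b
8) 3157.895ms=6b +451.128ms=6/7b
9) 3609.023ms=48/7b +451.128ms=6/7b
10) 4060.15ms=54/7b +902.256ms=12/7b
11) 4962.406ms=66/7b +451.128ms=6/7b
12) 5413.534ms=72/7b +451.128ms=6/7b
13) 5864.662ms=78/7b +451.128ms=6/7b
14) 6315.789ms=12b +1578.947ms=3b
15) 7894.737ms=15b +1578.947ms=3b
16) 9473.684ms=18b +1578.947ms=3b
17) 11052.632ms=21b +789.474ms=3/2b
18) 11842.105ms=45/2b +394.737ms=3/4b
19) 12236.842ms=93/4b +394.737ms=3/4b
Σ=24b of 24 (114bpm 6/8) — PASS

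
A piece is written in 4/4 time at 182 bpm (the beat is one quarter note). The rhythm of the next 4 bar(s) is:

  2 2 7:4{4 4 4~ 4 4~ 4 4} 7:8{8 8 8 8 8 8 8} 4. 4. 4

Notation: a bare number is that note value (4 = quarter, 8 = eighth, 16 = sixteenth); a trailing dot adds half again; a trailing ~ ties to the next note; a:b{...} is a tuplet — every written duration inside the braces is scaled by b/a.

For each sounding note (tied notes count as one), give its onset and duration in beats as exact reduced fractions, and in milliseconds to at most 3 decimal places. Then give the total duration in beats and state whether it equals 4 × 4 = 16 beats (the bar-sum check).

1) 0.0ms=0b +659.341ms=2b
2) 659.341ms=2b +659.341ms=2b
3) 1318.681ms=4b +188.383ms=4/7b
4) 1507.064ms=32/7b +188.383ms=4/7b
5) 1695.447ms=36/7b +376.766ms=8/7b
6) 2072.214ms=44/7b +376.766ms=8/7b
7) 2448.98ms=52/7b +188.383ms=4/7b
8) 2637.363ms=8b +188.383ms=4/7b
9) 2825.746ms=60/7b +188.383ms=4/7b
10) 3014.129ms=64/7b +188.383ms=4/7b
11) 3202.512ms=68/7b +188.383ms=4/7b
12) 3390.895ms=72/7b +188.383ms=4/7b
13) 3579.278ms=76/7b +188.383ms=4/7b
14) 3767.661ms=80/7b +188.383ms=4/7b
15) 3956.044ms=12b +494.505ms=3/2b
16) 4450.549ms=27/2b +494.505ms=3/2b
17) 4945.055ms=15b +329.67ms=1b
Σ=16b of 16 (182bpm 4/4) — PASS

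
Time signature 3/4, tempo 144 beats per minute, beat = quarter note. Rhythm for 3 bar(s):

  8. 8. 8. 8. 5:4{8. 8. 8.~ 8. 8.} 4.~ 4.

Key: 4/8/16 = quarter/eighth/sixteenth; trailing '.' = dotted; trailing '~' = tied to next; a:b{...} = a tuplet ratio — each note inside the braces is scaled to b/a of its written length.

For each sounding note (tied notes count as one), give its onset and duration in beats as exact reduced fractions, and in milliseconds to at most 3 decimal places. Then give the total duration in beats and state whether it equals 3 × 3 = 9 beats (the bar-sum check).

1) 0.0ms=0b +312.5ms=3/4b
2) 312.5ms=3/4b +312.5ms=3/4b
3) 625.0ms=3/2b +312.5ms=3/4b
4) 937.5ms=9/4b +312.5ms=3/4b
5) 1250.0ms=3b +250.0ms=3/5b
6) 1500.0ms=18/5b +250.0ms=3/5b
7) 1750.0ms=21/5b +500.0ms=6/5b
8) 2250.0ms=27/5b +250.0ms=3/5b
9) 2500.0ms=6b +1250.0ms=3b
Σ=9b of 9 (144bpm 3/4) — PASS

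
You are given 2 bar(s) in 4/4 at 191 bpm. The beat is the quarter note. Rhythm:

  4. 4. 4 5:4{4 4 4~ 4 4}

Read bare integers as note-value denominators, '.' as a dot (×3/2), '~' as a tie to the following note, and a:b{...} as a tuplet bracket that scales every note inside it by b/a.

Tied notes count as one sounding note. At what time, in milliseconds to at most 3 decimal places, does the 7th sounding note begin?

note 7 onset = 36/5b = 2261.78ms

1. 0.0ms @ 0 + 471.204ms (3/2)
2. 471.204ms @ 3/2 + 471.204ms (3/2)
3. 942.408ms @ 3 + 314.136ms (1)
4. 1256.545ms @ 4 + 251.309ms (4/5)
5. 1507.853ms @ 24/5 + 251.309ms (4/5)
6. 1759.162ms @ 28/5 + 502.618ms (8/5)
7. 2261.78ms @ 36/5 + 251.309ms (4/5)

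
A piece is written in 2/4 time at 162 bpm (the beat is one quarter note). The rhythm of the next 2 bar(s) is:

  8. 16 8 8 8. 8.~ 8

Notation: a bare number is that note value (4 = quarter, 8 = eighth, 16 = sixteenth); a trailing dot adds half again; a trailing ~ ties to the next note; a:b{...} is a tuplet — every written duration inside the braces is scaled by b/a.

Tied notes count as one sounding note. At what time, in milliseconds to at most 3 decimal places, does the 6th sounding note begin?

note 6 onset = 11/4b = 1018.519ms

1. 0.0ms @ 0 + 277.778ms (3/4)
2. 277.778ms @ 3/4 + 92.593ms (1/4)
3. 370.37ms @ 1 + 185.185ms (1/2)
4. 555.556ms @ 3/2 + 185.185ms (1/2)
5. 740.741ms @ 2 + 277.778ms (3/4)
6. 1018.519ms @ 11/4 + 462.963ms (5/4)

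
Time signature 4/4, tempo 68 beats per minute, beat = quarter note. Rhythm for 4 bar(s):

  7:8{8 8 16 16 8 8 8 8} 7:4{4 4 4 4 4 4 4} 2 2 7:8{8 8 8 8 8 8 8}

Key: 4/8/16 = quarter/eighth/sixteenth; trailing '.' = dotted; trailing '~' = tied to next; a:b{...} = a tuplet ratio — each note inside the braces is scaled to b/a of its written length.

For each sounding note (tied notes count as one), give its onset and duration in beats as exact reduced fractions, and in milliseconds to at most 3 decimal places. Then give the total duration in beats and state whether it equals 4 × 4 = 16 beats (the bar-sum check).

1) 0.0ms=0b +504.202ms=4/7b
2) 504.202ms=4/7b +504.202ms=4/7b
3) 1008.403ms=8/7b +252.101ms=2/7b
4) 1260.504ms=10/7b +252.101ms=2/7b
5) 1512.605ms=12/7b +504.202ms=4/7b
6) 2016.807ms=16/7b +504.202ms=4/7b
7) 2521.008ms=20/7b +504.202ms=4/7b
8) 3025.21ms=24/7b +504.202ms=4/7b
9) 3529.412ms=4b +504.202ms=4/7b
10) 4033.613ms=32/7b +504.202ms=4/7b
11) 4537.815ms=36/7b +504.202ms=4/7b
12) 5042.017ms=40/7b +504.202ms=4/7b
13) 5546.218ms=44/7b +504.202ms=4/7b
14) 6050.42ms=48/7b +504.202ms=4/7b
15) 6554.622ms=52/7b +504.202ms=4/7b
16) 7058.824ms=8b +1764.706ms=2b
17) 8823.529ms=10b +1764.706ms=2b
18) 10588.235ms=12b +504.202ms=4/7b
19) 11092.437ms=88/7b +504.202ms=4/7b
20) 11596.639ms=92/7b +504.202ms=4/7b
21) 12100.84ms=96/7b +504.202ms=4/7b
22) 12605.042ms=100/7b +504.202ms=4/7b
23) 13109.244ms=104/7b +504.202ms=4/7b
24) 13613.445ms=108/7b +504.202ms=4/7b
Σ=16b of 16 (68bpm 4/4) — PASS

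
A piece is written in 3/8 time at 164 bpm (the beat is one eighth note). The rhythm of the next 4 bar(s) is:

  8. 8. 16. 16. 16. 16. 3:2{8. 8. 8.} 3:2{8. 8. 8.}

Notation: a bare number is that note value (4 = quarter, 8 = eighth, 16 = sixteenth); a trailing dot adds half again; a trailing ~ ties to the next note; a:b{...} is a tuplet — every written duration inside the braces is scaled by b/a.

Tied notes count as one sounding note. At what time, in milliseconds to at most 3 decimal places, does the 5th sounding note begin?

1. 0.0ms @ 0 + 548.78ms (3/2)
2. 548.78ms @ 3/2 + 548.78ms (3/2)
3. 1097.561ms @ 3 + 274.39ms (3/4)
4. 1371.951ms @ 15/4 + 274.39ms (3/4)
5. 1646.341ms @ 9/2 + 274.39ms (3/4)
6. 1920.732ms @ 21/4 + 274.39ms (3/4)
7. 2195.122ms @ 6 + 365.854ms (1)
8. 2560.976ms @ 7 + 365.854ms (1)
9. 2926.829ms @ 8 + 365.854ms (1)
10. 3292.683ms @ 9 + 365.854ms (1)
11. 3658.537ms @ 10 + 365.854ms (1)
12. 4024.39ms @ 11 + 365.854ms (1)

note 5 onset = 9/2b = 1646.341ms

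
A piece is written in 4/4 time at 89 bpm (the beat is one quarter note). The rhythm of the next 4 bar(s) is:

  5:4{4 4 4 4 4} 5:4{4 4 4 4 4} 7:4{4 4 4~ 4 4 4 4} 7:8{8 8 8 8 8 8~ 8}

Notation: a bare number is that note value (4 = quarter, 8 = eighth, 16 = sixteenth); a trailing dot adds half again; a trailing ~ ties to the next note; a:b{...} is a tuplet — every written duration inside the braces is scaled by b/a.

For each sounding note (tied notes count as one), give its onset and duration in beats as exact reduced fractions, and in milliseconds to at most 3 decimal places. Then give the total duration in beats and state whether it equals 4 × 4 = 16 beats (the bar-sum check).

1) 0.0ms=0b +539.326ms=4/5b
2) 539.326ms=4/5b +539.326ms=4/5b
3) 1078.652ms=8/5b +539.326ms=4/5b
4) 1617.978ms=12/5b +539.326ms=4/5b
5) 2157.303ms=16/5b +539.326ms=4/5b
6) 2696.629ms=4b +539.326ms=4/5b
7) 3235.955ms=24/5b +539.326ms=4/5b
8) 3775.281ms=28/5b +539.326ms=4/5b
9) 4314.607ms=32/5b +539.326ms=4/5b
10) 4853.933ms=36/5b +539.326ms=4/5b
11) 5393.258ms=8b +385.233ms=4/7b
12) 5778.491ms=60/7b +385.233ms=4/7b
13) 6163.724ms=64/7b +770.465ms=8/7b
14) 6934.189ms=72/7b +385.233ms=4/7b
15) 7319.422ms=76/7b +385.233ms=4/7b
16) 7704.655ms=80/7b +385.233ms=4/7b
17) 8089.888ms=12b +385.233ms=4/7b
18) 8475.12ms=88/7b +385.233ms=4/7b
19) 8860.353ms=92/7b +385.233ms=4/7b
20) 9245.586ms=96/7b +385.233ms=4/7b
21) 9630.819ms=100/7b +385.233ms=4/7b
22) 10016.051ms=104/7b +770.465ms=8/7b
Σ=16b of 16 (89bpm 4/4) — PASS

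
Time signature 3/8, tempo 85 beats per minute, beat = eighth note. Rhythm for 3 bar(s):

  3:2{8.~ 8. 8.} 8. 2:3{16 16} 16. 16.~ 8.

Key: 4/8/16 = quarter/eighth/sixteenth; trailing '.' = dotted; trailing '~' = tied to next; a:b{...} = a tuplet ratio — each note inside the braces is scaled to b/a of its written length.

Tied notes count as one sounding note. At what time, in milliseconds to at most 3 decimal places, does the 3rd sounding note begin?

note 3 onset = 3b = 2117.647ms

1. 0.0ms @ 0 + 1411.765ms (2)
2. 1411.765ms @ 2 + 705.882ms (1)
3. 2117.647ms @ 3 + 1058.824ms (3/2)
4. 3176.471ms @ 9/2 + 529.412ms (3/4)
5. 3705.882ms @ 21/4 + 529.412ms (3/4)
6. 4235.294ms @ 6 + 529.412ms (3/4)
7. 4764.706ms @ 27/4 + 1588.235ms (9/4)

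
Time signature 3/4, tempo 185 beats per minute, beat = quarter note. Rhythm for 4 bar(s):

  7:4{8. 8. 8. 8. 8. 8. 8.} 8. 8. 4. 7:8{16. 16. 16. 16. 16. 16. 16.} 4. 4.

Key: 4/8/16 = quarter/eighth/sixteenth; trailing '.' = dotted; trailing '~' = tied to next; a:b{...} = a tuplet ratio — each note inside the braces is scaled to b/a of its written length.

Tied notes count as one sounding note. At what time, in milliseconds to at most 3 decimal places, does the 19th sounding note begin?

note 19 onset = 21/2b = 3405.405ms

1. 0.0ms @ 0 + 138.996ms (3/7)
2. 138.996ms @ 3/7 + 138.996ms (3/7)
3. 277.992ms @ 6/7 + 138.996ms (3/7)
4. 416.988ms @ 9/7 + 138.996ms (3/7)
5. 555.985ms @ 12/7 + 138.996ms (3/7)
6. 694.981ms @ 15/7 + 138.996ms (3/7)
7. 833.977ms @ 18/7 + 138.996ms (3/7)
8. 972.973ms @ 3 + 243.243ms (3/4)
9. 1216.216ms @ 15/4 + 243.243ms (3/4)
10. 1459.459ms @ 9/2 + 486.486ms (3/2)
11. 1945.946ms @ 6 + 138.996ms (3/7)
12. 2084.942ms @ 45/7 + 138.996ms (3/7)
13. 2223.938ms @ 48/7 + 138.996ms (3/7)
14. 2362.934ms @ 51/7 + 138.996ms (3/7)
15. 2501.931ms @ 54/7 + 138.996ms (3/7)
16. 2640.927ms @ 57/7 + 138.996ms (3/7)
17. 2779.923ms @ 60/7 + 138.996ms (3/7)
18. 2918.919ms @ 9 + 486.486ms (3/2)
19. 3405.405ms @ 21/2 + 486.486ms (3/2)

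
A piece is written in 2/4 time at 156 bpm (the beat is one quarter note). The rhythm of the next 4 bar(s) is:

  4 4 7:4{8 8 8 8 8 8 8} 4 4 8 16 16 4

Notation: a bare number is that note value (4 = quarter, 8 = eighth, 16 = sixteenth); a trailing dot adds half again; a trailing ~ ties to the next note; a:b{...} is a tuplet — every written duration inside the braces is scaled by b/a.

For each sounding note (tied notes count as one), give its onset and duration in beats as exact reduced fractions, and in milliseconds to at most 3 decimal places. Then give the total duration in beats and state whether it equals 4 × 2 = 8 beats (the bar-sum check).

1) 0.0ms=0b +384.615ms=1b
2) 384.615ms=1b +384.615ms=1b
3) 769.231ms=2b +109.89ms=2/7b
4) 879.121ms=16/7b +109.89ms=2/7b
5) 989.011ms=18/7b +109.89ms=2/7b
6) 1098.901ms=20/7b +109.89ms=2/7b
7) 1208.791ms=22/7b +109.89ms=2/7b
8) 1318.681ms=24/7b +109.89ms=2/7b
9) 1428.571ms=26/7b +109.89ms=2/7b
10) 1538.462ms=4b +384.615ms=1b
11) 1923.077ms=5b +384.615ms=1b
12) 2307.692ms=6b +192.308ms=1/2b
13) 2500.0ms=13/2b +96.154ms=1/4b
14) 2596.154ms=27/4b +96.154ms=1/4b
15) 2692.308ms=7b +384.615ms=1b
Σ=8b of 8 (156bpm 2/4) — PASS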